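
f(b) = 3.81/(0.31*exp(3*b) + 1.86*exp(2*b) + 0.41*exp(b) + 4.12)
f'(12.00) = 0.00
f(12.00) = 0.00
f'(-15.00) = 0.00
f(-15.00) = 0.92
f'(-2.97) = -0.01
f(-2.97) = 0.92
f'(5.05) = -0.00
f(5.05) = 0.00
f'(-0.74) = -0.19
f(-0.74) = 0.80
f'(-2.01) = -0.03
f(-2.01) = 0.91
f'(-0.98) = -0.13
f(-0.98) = 0.84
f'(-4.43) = -0.00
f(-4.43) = 0.92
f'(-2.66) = -0.01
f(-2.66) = 0.92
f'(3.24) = -0.00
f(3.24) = 0.00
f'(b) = 3.81*(-0.93*exp(3*b) - 3.72*exp(2*b) - 0.41*exp(b))/(0.31*exp(3*b) + 1.86*exp(2*b) + 0.41*exp(b) + 4.12)^2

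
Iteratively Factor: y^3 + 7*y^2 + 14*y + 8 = (y + 1)*(y^2 + 6*y + 8) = (y + 1)*(y + 4)*(y + 2)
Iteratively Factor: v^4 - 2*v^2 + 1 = (v - 1)*(v^3 + v^2 - v - 1) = (v - 1)^2*(v^2 + 2*v + 1) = (v - 1)^2*(v + 1)*(v + 1)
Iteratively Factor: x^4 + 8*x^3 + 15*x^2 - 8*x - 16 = (x + 1)*(x^3 + 7*x^2 + 8*x - 16) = (x + 1)*(x + 4)*(x^2 + 3*x - 4) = (x - 1)*(x + 1)*(x + 4)*(x + 4)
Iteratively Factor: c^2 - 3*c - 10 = (c - 5)*(c + 2)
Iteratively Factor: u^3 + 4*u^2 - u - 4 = (u - 1)*(u^2 + 5*u + 4) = (u - 1)*(u + 1)*(u + 4)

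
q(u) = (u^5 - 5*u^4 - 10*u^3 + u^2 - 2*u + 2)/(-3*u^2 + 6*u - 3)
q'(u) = (6*u - 6)*(u^5 - 5*u^4 - 10*u^3 + u^2 - 2*u + 2)/(-3*u^2 + 6*u - 3)^2 + (5*u^4 - 20*u^3 - 30*u^2 + 2*u - 2)/(-3*u^2 + 6*u - 3) = (-3*u^5 + 15*u^4 - 10*u^3 - 30*u^2 + 2)/(3*(u^3 - 3*u^2 + 3*u - 1))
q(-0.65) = -0.67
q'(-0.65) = 0.36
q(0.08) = -0.73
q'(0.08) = -0.77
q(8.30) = -62.54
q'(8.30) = -46.93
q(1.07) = 1115.44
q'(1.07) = -28321.81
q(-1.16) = -0.72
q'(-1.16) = -0.35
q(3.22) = 35.12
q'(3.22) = -2.10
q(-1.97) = 0.71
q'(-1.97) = -3.52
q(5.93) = 12.48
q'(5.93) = -18.33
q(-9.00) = 281.54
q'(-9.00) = -93.47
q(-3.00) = 7.52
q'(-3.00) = -10.14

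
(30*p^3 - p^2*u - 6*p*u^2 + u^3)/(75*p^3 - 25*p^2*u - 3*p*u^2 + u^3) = (2*p + u)/(5*p + u)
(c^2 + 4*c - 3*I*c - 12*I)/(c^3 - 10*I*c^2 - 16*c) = (c^2 + c*(4 - 3*I) - 12*I)/(c*(c^2 - 10*I*c - 16))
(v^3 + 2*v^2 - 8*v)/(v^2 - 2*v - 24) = v*(v - 2)/(v - 6)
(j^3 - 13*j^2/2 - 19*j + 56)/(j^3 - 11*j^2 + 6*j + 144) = (j^2 + 3*j/2 - 7)/(j^2 - 3*j - 18)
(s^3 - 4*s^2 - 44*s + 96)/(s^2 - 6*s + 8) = (s^2 - 2*s - 48)/(s - 4)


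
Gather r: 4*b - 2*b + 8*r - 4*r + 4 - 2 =2*b + 4*r + 2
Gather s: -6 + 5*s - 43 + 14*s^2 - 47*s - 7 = 14*s^2 - 42*s - 56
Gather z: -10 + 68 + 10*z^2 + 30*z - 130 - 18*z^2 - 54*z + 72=-8*z^2 - 24*z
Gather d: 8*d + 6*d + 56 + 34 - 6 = 14*d + 84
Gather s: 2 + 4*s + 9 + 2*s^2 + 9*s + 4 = 2*s^2 + 13*s + 15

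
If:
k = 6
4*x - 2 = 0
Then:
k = 6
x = 1/2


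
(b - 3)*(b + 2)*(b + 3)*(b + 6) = b^4 + 8*b^3 + 3*b^2 - 72*b - 108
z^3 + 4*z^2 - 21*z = z*(z - 3)*(z + 7)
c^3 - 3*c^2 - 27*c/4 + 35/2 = (c - 7/2)*(c - 2)*(c + 5/2)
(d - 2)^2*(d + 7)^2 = d^4 + 10*d^3 - 3*d^2 - 140*d + 196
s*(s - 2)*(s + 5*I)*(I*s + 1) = I*s^4 - 4*s^3 - 2*I*s^3 + 8*s^2 + 5*I*s^2 - 10*I*s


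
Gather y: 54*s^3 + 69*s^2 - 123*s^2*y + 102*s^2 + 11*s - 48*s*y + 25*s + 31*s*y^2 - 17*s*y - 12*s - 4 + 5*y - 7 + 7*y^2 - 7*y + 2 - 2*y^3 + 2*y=54*s^3 + 171*s^2 + 24*s - 2*y^3 + y^2*(31*s + 7) + y*(-123*s^2 - 65*s) - 9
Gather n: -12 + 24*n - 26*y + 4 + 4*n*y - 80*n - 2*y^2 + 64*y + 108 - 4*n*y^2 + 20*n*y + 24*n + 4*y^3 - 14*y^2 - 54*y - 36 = n*(-4*y^2 + 24*y - 32) + 4*y^3 - 16*y^2 - 16*y + 64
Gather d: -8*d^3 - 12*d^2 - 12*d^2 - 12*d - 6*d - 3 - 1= -8*d^3 - 24*d^2 - 18*d - 4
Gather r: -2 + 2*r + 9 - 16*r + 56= 63 - 14*r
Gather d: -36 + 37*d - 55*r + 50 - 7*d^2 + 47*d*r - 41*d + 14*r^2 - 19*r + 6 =-7*d^2 + d*(47*r - 4) + 14*r^2 - 74*r + 20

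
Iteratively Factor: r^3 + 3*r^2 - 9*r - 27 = (r - 3)*(r^2 + 6*r + 9) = (r - 3)*(r + 3)*(r + 3)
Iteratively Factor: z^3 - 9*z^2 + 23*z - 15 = (z - 1)*(z^2 - 8*z + 15) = (z - 3)*(z - 1)*(z - 5)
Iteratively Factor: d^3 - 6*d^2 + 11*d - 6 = (d - 2)*(d^2 - 4*d + 3) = (d - 2)*(d - 1)*(d - 3)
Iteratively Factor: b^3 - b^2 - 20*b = (b - 5)*(b^2 + 4*b) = b*(b - 5)*(b + 4)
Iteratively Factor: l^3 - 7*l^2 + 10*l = (l - 5)*(l^2 - 2*l) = l*(l - 5)*(l - 2)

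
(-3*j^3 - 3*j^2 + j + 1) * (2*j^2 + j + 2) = -6*j^5 - 9*j^4 - 7*j^3 - 3*j^2 + 3*j + 2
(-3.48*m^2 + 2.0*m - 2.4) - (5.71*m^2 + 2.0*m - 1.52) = -9.19*m^2 - 0.88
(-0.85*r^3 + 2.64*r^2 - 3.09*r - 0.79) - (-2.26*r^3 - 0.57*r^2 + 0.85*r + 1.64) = 1.41*r^3 + 3.21*r^2 - 3.94*r - 2.43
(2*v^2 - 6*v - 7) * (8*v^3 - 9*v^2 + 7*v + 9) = 16*v^5 - 66*v^4 + 12*v^3 + 39*v^2 - 103*v - 63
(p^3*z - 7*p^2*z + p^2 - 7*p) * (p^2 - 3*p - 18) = p^5*z - 10*p^4*z + p^4 + 3*p^3*z - 10*p^3 + 126*p^2*z + 3*p^2 + 126*p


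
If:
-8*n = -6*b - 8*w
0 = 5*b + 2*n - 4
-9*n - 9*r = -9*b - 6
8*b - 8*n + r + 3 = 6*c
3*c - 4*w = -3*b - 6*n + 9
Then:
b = 146/201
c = 859/603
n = 37/201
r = 81/67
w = -145/402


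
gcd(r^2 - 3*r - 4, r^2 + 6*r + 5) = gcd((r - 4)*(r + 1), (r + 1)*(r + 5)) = r + 1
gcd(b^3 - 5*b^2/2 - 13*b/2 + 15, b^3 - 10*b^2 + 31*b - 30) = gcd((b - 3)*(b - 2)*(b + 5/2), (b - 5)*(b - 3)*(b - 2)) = b^2 - 5*b + 6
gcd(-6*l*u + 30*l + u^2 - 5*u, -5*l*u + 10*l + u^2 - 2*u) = 1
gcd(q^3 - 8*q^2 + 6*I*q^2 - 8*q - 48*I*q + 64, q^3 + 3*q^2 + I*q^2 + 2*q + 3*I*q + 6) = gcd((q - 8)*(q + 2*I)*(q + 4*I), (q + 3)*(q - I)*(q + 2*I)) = q + 2*I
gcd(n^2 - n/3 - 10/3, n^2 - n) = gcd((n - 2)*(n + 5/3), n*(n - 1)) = 1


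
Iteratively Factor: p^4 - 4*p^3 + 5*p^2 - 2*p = (p - 1)*(p^3 - 3*p^2 + 2*p) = (p - 1)^2*(p^2 - 2*p) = (p - 2)*(p - 1)^2*(p)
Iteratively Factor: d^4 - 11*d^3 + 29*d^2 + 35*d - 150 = (d - 5)*(d^3 - 6*d^2 - d + 30) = (d - 5)*(d - 3)*(d^2 - 3*d - 10) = (d - 5)*(d - 3)*(d + 2)*(d - 5)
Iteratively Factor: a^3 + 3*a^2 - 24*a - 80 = (a - 5)*(a^2 + 8*a + 16) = (a - 5)*(a + 4)*(a + 4)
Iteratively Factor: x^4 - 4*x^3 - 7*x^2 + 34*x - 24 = (x - 4)*(x^3 - 7*x + 6) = (x - 4)*(x + 3)*(x^2 - 3*x + 2) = (x - 4)*(x - 1)*(x + 3)*(x - 2)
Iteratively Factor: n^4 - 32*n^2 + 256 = (n - 4)*(n^3 + 4*n^2 - 16*n - 64) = (n - 4)*(n + 4)*(n^2 - 16) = (n - 4)*(n + 4)^2*(n - 4)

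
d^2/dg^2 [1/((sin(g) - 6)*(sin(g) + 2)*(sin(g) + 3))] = (-9*sin(g)^6 + 11*sin(g)^5 + 56*sin(g)^4 - 412*sin(g)^3 - 570*sin(g)^2 + 1224*sin(g) + 1080)/((sin(g) - 6)^3*(sin(g) + 2)^3*(sin(g) + 3)^3)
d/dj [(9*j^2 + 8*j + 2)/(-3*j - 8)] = (-27*j^2 - 144*j - 58)/(9*j^2 + 48*j + 64)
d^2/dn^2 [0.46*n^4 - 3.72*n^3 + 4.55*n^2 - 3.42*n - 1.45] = 5.52*n^2 - 22.32*n + 9.1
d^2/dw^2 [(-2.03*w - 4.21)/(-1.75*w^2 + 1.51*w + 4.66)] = ((-21.315*w - 8.6044)*(-1.75*w^2 + 1.51*w + 4.66) - (2.03*w + 4.21)*(3.5*w - 1.51)*(7.0*w - 3.02))/(-1.75*w^2 + 1.51*w + 4.66)^3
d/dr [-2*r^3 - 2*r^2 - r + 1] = -6*r^2 - 4*r - 1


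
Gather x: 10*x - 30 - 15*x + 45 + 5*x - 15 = 0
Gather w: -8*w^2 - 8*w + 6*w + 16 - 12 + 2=-8*w^2 - 2*w + 6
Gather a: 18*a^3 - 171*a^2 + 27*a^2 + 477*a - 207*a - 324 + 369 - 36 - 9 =18*a^3 - 144*a^2 + 270*a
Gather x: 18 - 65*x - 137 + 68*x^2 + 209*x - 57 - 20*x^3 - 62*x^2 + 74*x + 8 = -20*x^3 + 6*x^2 + 218*x - 168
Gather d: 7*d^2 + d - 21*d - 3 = 7*d^2 - 20*d - 3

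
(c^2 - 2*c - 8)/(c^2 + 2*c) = (c - 4)/c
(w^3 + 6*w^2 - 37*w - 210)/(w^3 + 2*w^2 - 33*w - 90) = (w + 7)/(w + 3)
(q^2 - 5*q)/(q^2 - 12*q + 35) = q/(q - 7)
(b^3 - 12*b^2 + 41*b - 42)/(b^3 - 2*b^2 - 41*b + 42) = (b^2 - 5*b + 6)/(b^2 + 5*b - 6)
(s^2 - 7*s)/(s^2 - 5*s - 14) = s/(s + 2)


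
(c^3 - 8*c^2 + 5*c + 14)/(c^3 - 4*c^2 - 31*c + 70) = (c + 1)/(c + 5)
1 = 1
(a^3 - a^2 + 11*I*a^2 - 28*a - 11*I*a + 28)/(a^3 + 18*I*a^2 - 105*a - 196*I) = (a - 1)/(a + 7*I)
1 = 1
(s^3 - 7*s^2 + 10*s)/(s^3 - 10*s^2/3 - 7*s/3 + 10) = 3*s*(s - 5)/(3*s^2 - 4*s - 15)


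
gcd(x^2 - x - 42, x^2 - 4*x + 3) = 1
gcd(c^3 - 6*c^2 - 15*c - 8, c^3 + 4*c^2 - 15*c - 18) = c + 1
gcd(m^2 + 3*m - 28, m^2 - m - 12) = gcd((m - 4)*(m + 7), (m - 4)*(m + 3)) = m - 4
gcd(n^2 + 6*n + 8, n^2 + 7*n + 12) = n + 4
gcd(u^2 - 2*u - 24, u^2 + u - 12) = u + 4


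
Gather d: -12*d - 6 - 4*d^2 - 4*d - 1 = -4*d^2 - 16*d - 7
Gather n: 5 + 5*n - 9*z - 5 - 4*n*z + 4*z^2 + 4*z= n*(5 - 4*z) + 4*z^2 - 5*z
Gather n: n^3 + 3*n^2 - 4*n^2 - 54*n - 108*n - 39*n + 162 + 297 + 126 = n^3 - n^2 - 201*n + 585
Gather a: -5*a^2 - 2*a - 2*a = -5*a^2 - 4*a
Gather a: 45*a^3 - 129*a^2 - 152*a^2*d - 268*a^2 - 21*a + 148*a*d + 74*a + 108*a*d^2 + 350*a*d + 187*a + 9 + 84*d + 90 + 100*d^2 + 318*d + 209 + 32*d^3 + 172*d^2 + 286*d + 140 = 45*a^3 + a^2*(-152*d - 397) + a*(108*d^2 + 498*d + 240) + 32*d^3 + 272*d^2 + 688*d + 448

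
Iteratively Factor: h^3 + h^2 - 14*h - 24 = (h - 4)*(h^2 + 5*h + 6) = (h - 4)*(h + 2)*(h + 3)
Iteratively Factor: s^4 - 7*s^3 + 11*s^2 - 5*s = (s - 1)*(s^3 - 6*s^2 + 5*s) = (s - 1)^2*(s^2 - 5*s) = s*(s - 1)^2*(s - 5)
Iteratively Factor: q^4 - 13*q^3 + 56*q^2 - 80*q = (q - 5)*(q^3 - 8*q^2 + 16*q) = (q - 5)*(q - 4)*(q^2 - 4*q) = q*(q - 5)*(q - 4)*(q - 4)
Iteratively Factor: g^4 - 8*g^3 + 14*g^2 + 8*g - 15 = (g - 5)*(g^3 - 3*g^2 - g + 3) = (g - 5)*(g + 1)*(g^2 - 4*g + 3) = (g - 5)*(g - 3)*(g + 1)*(g - 1)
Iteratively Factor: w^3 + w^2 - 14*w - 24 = (w + 3)*(w^2 - 2*w - 8) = (w - 4)*(w + 3)*(w + 2)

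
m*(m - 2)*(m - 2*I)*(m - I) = m^4 - 2*m^3 - 3*I*m^3 - 2*m^2 + 6*I*m^2 + 4*m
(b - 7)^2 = b^2 - 14*b + 49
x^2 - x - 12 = (x - 4)*(x + 3)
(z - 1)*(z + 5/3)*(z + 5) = z^3 + 17*z^2/3 + 5*z/3 - 25/3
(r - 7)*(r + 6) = r^2 - r - 42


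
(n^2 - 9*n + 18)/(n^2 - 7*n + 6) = (n - 3)/(n - 1)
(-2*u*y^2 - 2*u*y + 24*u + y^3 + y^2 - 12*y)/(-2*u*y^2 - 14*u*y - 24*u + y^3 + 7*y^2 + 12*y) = (y - 3)/(y + 3)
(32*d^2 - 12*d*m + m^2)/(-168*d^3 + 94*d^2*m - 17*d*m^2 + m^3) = (-8*d + m)/(42*d^2 - 13*d*m + m^2)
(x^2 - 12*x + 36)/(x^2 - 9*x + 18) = (x - 6)/(x - 3)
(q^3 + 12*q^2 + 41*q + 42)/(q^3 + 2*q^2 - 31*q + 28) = (q^2 + 5*q + 6)/(q^2 - 5*q + 4)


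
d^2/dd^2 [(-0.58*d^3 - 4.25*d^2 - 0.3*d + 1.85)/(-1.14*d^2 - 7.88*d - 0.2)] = (8.88178419700125e-16*d^5 - 2.8421709430404e-14*d^4 - 3.81241600000004*d^3 - 14.75508*d^2 - 99.98472*d - 229.51128)/(1.481544*d^6 + 30.722544*d^5 + 213.142608*d^4 + 500.083712*d^3 + 37.39344*d^2 + 0.9456*d + 0.008)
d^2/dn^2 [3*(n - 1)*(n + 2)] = 6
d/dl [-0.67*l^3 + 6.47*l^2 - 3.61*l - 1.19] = -2.01*l^2 + 12.94*l - 3.61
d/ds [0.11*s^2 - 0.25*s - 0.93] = 0.22*s - 0.25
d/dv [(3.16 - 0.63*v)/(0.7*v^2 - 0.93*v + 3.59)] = (0.441*v^2 - 4.424*v + 0.6771)/(0.49*v^4 - 1.302*v^3 + 5.8909*v^2 - 6.6774*v + 12.8881)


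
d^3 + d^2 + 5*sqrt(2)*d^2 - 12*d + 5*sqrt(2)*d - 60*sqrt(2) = (d - 3)*(d + 4)*(d + 5*sqrt(2))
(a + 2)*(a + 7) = a^2 + 9*a + 14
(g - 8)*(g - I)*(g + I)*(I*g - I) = I*g^4 - 9*I*g^3 + 9*I*g^2 - 9*I*g + 8*I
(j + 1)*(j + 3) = j^2 + 4*j + 3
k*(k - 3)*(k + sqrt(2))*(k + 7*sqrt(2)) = k^4 - 3*k^3 + 8*sqrt(2)*k^3 - 24*sqrt(2)*k^2 + 14*k^2 - 42*k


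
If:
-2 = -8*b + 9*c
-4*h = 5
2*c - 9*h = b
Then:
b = -389/28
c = -88/7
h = -5/4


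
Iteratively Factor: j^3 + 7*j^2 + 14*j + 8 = (j + 2)*(j^2 + 5*j + 4) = (j + 2)*(j + 4)*(j + 1)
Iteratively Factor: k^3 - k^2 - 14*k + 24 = (k - 3)*(k^2 + 2*k - 8) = (k - 3)*(k - 2)*(k + 4)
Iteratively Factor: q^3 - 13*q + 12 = (q - 1)*(q^2 + q - 12) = (q - 1)*(q + 4)*(q - 3)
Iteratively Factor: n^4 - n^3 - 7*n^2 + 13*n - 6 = (n - 1)*(n^3 - 7*n + 6) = (n - 2)*(n - 1)*(n^2 + 2*n - 3) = (n - 2)*(n - 1)*(n + 3)*(n - 1)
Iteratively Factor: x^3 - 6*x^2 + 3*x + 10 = (x - 2)*(x^2 - 4*x - 5) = (x - 2)*(x + 1)*(x - 5)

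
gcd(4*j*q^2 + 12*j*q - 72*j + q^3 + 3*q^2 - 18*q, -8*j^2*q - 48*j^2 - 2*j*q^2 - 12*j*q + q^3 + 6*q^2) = q + 6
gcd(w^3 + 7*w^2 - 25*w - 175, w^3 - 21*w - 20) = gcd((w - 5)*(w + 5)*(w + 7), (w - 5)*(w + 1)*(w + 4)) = w - 5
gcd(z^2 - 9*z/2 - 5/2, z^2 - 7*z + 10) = z - 5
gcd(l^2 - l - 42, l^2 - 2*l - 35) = l - 7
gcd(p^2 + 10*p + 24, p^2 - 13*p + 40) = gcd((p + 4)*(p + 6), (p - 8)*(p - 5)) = 1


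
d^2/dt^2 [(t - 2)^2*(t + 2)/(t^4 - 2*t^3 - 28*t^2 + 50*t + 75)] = 2*(t^9 - 6*t^8 + 72*t^7 - 326*t^6 + 48*t^5 + 204*t^4 + 3548*t^3 + 7866*t^2 - 38325*t + 40550)/(t^12 - 6*t^11 - 72*t^10 + 478*t^9 + 1641*t^8 - 13404*t^7 - 9352*t^6 + 150300*t^5 - 61725*t^4 - 538750*t^3 + 90000*t^2 + 843750*t + 421875)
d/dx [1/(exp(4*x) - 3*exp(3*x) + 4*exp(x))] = (-4*exp(3*x) + 9*exp(2*x) - 4)*exp(-x)/(exp(3*x) - 3*exp(2*x) + 4)^2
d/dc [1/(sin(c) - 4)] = -cos(c)/(sin(c) - 4)^2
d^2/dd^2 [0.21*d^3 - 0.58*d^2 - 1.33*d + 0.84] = 1.26*d - 1.16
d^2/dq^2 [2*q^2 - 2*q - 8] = 4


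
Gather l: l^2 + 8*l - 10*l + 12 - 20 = l^2 - 2*l - 8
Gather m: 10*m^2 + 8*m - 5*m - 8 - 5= 10*m^2 + 3*m - 13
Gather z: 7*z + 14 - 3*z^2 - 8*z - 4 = -3*z^2 - z + 10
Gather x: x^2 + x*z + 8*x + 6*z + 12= x^2 + x*(z + 8) + 6*z + 12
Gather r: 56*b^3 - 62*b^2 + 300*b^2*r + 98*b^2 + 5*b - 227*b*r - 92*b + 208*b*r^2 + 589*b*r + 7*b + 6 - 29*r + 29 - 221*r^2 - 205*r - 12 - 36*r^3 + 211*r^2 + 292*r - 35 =56*b^3 + 36*b^2 - 80*b - 36*r^3 + r^2*(208*b - 10) + r*(300*b^2 + 362*b + 58) - 12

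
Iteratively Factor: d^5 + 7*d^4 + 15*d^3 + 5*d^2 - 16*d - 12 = (d + 2)*(d^4 + 5*d^3 + 5*d^2 - 5*d - 6) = (d - 1)*(d + 2)*(d^3 + 6*d^2 + 11*d + 6) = (d - 1)*(d + 2)*(d + 3)*(d^2 + 3*d + 2) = (d - 1)*(d + 1)*(d + 2)*(d + 3)*(d + 2)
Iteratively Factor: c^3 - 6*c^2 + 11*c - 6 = (c - 2)*(c^2 - 4*c + 3) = (c - 2)*(c - 1)*(c - 3)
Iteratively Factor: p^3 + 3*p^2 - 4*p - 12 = (p + 3)*(p^2 - 4) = (p - 2)*(p + 3)*(p + 2)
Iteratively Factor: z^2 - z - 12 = (z - 4)*(z + 3)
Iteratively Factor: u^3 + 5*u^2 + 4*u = (u + 1)*(u^2 + 4*u) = u*(u + 1)*(u + 4)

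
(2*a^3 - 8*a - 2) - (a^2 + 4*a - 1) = 2*a^3 - a^2 - 12*a - 1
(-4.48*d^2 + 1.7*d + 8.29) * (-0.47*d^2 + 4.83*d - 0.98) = 2.1056*d^4 - 22.4374*d^3 + 8.7051*d^2 + 38.3747*d - 8.1242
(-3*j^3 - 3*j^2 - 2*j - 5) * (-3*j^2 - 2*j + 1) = 9*j^5 + 15*j^4 + 9*j^3 + 16*j^2 + 8*j - 5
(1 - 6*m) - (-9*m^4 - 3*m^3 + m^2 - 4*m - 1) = 9*m^4 + 3*m^3 - m^2 - 2*m + 2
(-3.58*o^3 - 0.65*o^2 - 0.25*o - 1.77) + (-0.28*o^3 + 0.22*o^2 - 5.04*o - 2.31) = -3.86*o^3 - 0.43*o^2 - 5.29*o - 4.08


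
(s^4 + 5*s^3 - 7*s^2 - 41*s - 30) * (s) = s^5 + 5*s^4 - 7*s^3 - 41*s^2 - 30*s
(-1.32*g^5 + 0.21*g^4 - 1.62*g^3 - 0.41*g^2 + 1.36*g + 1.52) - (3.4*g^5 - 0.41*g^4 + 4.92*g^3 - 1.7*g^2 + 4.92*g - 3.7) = -4.72*g^5 + 0.62*g^4 - 6.54*g^3 + 1.29*g^2 - 3.56*g + 5.22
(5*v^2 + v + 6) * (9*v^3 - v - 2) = 45*v^5 + 9*v^4 + 49*v^3 - 11*v^2 - 8*v - 12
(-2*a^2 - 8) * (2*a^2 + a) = -4*a^4 - 2*a^3 - 16*a^2 - 8*a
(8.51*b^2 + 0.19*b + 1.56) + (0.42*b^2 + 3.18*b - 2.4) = 8.93*b^2 + 3.37*b - 0.84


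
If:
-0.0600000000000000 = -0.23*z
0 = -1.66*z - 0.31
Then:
No Solution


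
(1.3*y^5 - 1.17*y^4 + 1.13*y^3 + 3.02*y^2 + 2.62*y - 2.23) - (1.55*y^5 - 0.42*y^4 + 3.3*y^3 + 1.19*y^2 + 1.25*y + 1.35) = -0.25*y^5 - 0.75*y^4 - 2.17*y^3 + 1.83*y^2 + 1.37*y - 3.58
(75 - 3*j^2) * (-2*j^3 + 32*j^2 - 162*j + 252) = 6*j^5 - 96*j^4 + 336*j^3 + 1644*j^2 - 12150*j + 18900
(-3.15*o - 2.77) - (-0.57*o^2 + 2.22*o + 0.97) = 0.57*o^2 - 5.37*o - 3.74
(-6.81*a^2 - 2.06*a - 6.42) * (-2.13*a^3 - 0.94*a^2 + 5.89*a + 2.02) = 14.5053*a^5 + 10.7892*a^4 - 24.4999*a^3 - 19.8548*a^2 - 41.975*a - 12.9684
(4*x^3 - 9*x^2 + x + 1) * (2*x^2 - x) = 8*x^5 - 22*x^4 + 11*x^3 + x^2 - x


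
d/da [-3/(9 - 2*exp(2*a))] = -12*exp(2*a)/(2*exp(2*a) - 9)^2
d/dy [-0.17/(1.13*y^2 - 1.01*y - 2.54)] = (0.3842*y - 0.1717)/(-1.13*y^2 + 1.01*y + 2.54)^2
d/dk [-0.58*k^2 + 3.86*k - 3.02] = 3.86 - 1.16*k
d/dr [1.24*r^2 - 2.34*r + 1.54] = 2.48*r - 2.34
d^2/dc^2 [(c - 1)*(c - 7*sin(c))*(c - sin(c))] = 8*c^2*sin(c) - 8*c*sin(c) - 32*c*cos(c) + 14*c*cos(2*c) + 6*c + 16*sqrt(2)*cos(c + pi/4) - 14*sqrt(2)*cos(2*c + pi/4) - 2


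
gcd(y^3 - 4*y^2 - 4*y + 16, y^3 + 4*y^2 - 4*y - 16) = y^2 - 4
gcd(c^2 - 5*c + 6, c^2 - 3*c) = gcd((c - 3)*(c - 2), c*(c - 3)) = c - 3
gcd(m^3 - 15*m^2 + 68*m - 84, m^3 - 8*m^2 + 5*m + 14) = m^2 - 9*m + 14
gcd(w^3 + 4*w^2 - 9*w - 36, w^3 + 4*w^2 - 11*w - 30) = w - 3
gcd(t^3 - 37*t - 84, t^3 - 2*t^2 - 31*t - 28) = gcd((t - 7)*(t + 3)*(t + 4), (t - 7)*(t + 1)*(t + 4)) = t^2 - 3*t - 28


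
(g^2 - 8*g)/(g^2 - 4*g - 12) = g*(8 - g)/(-g^2 + 4*g + 12)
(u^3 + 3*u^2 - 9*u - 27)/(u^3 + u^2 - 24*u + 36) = (u^2 + 6*u + 9)/(u^2 + 4*u - 12)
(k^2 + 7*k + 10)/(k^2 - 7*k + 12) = (k^2 + 7*k + 10)/(k^2 - 7*k + 12)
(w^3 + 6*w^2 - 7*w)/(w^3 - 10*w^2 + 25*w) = (w^2 + 6*w - 7)/(w^2 - 10*w + 25)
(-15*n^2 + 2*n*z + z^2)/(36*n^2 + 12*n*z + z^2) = (-15*n^2 + 2*n*z + z^2)/(36*n^2 + 12*n*z + z^2)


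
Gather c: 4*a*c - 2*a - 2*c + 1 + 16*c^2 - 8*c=-2*a + 16*c^2 + c*(4*a - 10) + 1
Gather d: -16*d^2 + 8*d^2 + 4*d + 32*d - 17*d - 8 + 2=-8*d^2 + 19*d - 6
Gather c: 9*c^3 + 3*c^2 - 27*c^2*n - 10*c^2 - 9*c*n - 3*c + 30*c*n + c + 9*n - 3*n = 9*c^3 + c^2*(-27*n - 7) + c*(21*n - 2) + 6*n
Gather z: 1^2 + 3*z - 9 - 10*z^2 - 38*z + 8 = -10*z^2 - 35*z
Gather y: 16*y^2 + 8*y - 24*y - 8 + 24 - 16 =16*y^2 - 16*y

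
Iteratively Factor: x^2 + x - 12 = (x + 4)*(x - 3)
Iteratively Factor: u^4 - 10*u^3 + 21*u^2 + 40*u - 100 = (u - 5)*(u^3 - 5*u^2 - 4*u + 20) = (u - 5)*(u - 2)*(u^2 - 3*u - 10) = (u - 5)*(u - 2)*(u + 2)*(u - 5)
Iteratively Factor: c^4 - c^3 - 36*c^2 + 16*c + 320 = (c - 4)*(c^3 + 3*c^2 - 24*c - 80) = (c - 5)*(c - 4)*(c^2 + 8*c + 16) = (c - 5)*(c - 4)*(c + 4)*(c + 4)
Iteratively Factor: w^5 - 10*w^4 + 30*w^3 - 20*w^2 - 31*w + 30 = (w - 1)*(w^4 - 9*w^3 + 21*w^2 + w - 30) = (w - 5)*(w - 1)*(w^3 - 4*w^2 + w + 6) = (w - 5)*(w - 2)*(w - 1)*(w^2 - 2*w - 3) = (w - 5)*(w - 2)*(w - 1)*(w + 1)*(w - 3)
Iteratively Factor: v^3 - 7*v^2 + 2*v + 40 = (v + 2)*(v^2 - 9*v + 20) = (v - 5)*(v + 2)*(v - 4)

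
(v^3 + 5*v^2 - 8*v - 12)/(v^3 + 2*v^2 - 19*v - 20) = (v^2 + 4*v - 12)/(v^2 + v - 20)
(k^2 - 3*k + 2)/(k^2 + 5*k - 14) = (k - 1)/(k + 7)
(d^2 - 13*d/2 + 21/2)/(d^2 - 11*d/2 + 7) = (d - 3)/(d - 2)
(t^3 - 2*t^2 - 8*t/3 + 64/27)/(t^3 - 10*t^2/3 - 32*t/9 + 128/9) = (9*t^2 + 6*t - 8)/(3*(3*t^2 - 2*t - 16))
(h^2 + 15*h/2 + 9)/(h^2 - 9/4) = 2*(h + 6)/(2*h - 3)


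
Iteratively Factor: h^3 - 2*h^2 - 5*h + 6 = (h - 3)*(h^2 + h - 2) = (h - 3)*(h - 1)*(h + 2)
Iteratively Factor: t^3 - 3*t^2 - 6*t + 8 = (t - 1)*(t^2 - 2*t - 8) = (t - 4)*(t - 1)*(t + 2)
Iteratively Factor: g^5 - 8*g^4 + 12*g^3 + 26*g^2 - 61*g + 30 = (g - 3)*(g^4 - 5*g^3 - 3*g^2 + 17*g - 10) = (g - 3)*(g - 1)*(g^3 - 4*g^2 - 7*g + 10) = (g - 3)*(g - 1)^2*(g^2 - 3*g - 10) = (g - 3)*(g - 1)^2*(g + 2)*(g - 5)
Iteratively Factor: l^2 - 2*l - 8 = (l - 4)*(l + 2)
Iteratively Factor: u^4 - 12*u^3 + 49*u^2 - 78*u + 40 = (u - 4)*(u^3 - 8*u^2 + 17*u - 10) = (u - 4)*(u - 2)*(u^2 - 6*u + 5) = (u - 5)*(u - 4)*(u - 2)*(u - 1)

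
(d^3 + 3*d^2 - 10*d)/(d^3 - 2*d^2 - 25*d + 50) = d/(d - 5)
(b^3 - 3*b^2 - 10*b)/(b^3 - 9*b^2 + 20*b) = (b + 2)/(b - 4)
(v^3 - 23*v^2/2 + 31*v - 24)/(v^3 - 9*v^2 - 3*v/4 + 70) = 2*(2*v^2 - 7*v + 6)/(4*v^2 - 4*v - 35)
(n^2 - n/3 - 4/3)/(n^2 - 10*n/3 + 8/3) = (n + 1)/(n - 2)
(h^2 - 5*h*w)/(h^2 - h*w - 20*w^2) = h/(h + 4*w)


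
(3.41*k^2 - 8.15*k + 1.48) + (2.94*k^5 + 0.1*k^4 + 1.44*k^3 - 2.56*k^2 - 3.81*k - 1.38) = 2.94*k^5 + 0.1*k^4 + 1.44*k^3 + 0.85*k^2 - 11.96*k + 0.1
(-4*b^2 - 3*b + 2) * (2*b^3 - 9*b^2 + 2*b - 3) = -8*b^5 + 30*b^4 + 23*b^3 - 12*b^2 + 13*b - 6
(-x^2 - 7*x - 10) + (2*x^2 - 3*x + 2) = x^2 - 10*x - 8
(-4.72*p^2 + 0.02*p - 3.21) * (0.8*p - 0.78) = -3.776*p^3 + 3.6976*p^2 - 2.5836*p + 2.5038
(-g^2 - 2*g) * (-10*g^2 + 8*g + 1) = 10*g^4 + 12*g^3 - 17*g^2 - 2*g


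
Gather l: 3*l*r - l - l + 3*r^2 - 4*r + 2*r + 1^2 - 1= l*(3*r - 2) + 3*r^2 - 2*r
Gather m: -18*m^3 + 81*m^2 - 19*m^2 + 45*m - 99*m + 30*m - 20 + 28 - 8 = -18*m^3 + 62*m^2 - 24*m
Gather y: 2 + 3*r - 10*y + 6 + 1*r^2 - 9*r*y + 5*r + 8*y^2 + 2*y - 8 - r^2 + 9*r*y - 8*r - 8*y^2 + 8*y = 0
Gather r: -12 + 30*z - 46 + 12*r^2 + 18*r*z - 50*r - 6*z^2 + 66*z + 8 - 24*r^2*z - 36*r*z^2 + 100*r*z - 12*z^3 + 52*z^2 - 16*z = r^2*(12 - 24*z) + r*(-36*z^2 + 118*z - 50) - 12*z^3 + 46*z^2 + 80*z - 50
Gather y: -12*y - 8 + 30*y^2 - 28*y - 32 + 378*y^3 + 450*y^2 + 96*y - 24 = 378*y^3 + 480*y^2 + 56*y - 64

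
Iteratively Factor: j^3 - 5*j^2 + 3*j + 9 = (j - 3)*(j^2 - 2*j - 3) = (j - 3)*(j + 1)*(j - 3)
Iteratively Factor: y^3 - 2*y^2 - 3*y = (y)*(y^2 - 2*y - 3) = y*(y + 1)*(y - 3)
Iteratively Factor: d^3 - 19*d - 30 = (d + 3)*(d^2 - 3*d - 10) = (d + 2)*(d + 3)*(d - 5)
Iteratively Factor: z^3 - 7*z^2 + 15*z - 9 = (z - 3)*(z^2 - 4*z + 3) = (z - 3)*(z - 1)*(z - 3)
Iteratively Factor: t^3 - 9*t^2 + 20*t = (t - 5)*(t^2 - 4*t) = t*(t - 5)*(t - 4)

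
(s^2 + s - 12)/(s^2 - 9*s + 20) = (s^2 + s - 12)/(s^2 - 9*s + 20)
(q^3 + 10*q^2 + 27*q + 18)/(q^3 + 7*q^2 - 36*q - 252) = (q^2 + 4*q + 3)/(q^2 + q - 42)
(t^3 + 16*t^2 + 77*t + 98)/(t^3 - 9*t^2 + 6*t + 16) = (t^3 + 16*t^2 + 77*t + 98)/(t^3 - 9*t^2 + 6*t + 16)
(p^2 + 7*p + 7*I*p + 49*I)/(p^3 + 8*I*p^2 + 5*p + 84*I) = (p + 7)/(p^2 + I*p + 12)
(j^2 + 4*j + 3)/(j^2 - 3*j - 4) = (j + 3)/(j - 4)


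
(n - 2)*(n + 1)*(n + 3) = n^3 + 2*n^2 - 5*n - 6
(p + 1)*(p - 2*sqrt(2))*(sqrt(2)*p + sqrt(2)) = sqrt(2)*p^3 - 4*p^2 + 2*sqrt(2)*p^2 - 8*p + sqrt(2)*p - 4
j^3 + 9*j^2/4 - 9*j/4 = j*(j - 3/4)*(j + 3)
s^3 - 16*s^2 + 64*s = s*(s - 8)^2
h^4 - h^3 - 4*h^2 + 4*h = h*(h - 2)*(h - 1)*(h + 2)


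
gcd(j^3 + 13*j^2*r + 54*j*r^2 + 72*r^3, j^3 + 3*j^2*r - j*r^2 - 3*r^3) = j + 3*r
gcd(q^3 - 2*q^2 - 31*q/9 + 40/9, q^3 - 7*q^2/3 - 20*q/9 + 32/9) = q^2 - 11*q/3 + 8/3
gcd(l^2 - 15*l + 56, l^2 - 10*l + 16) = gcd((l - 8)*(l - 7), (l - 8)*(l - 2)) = l - 8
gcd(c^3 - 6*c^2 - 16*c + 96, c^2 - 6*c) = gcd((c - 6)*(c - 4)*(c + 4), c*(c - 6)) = c - 6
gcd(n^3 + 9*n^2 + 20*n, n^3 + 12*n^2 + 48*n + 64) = n + 4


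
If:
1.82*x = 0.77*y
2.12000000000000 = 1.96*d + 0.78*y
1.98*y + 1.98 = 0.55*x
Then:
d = 1.53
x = -0.48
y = -1.13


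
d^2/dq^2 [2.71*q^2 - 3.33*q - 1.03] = 5.42000000000000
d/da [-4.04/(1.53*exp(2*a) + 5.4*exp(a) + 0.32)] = (12.3624*exp(a) + 21.816)*exp(a)/(1.53*exp(2*a) + 5.4*exp(a) + 0.32)^2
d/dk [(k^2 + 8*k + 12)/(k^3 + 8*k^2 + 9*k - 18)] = (-k^2 - 4*k - 7)/(k^4 + 4*k^3 - 2*k^2 - 12*k + 9)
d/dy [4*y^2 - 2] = 8*y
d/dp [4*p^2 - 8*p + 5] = 8*p - 8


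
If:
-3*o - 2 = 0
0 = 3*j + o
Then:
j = 2/9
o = -2/3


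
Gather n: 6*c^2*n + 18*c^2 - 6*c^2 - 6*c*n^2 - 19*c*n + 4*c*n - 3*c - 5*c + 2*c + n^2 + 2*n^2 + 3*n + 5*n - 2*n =12*c^2 - 6*c + n^2*(3 - 6*c) + n*(6*c^2 - 15*c + 6)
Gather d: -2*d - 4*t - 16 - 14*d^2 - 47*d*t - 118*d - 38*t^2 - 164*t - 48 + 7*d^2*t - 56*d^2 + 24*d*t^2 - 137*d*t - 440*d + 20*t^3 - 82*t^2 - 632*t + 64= d^2*(7*t - 70) + d*(24*t^2 - 184*t - 560) + 20*t^3 - 120*t^2 - 800*t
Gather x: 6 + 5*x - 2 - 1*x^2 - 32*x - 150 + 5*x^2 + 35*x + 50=4*x^2 + 8*x - 96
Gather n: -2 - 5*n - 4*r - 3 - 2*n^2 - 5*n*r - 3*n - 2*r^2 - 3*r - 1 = -2*n^2 + n*(-5*r - 8) - 2*r^2 - 7*r - 6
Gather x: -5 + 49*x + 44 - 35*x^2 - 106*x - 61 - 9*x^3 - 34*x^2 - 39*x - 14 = -9*x^3 - 69*x^2 - 96*x - 36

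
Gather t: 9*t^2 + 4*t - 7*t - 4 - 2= 9*t^2 - 3*t - 6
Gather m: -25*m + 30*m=5*m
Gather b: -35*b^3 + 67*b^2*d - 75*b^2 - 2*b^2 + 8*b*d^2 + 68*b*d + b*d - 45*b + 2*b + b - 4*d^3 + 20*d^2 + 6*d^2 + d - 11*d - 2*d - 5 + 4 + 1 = -35*b^3 + b^2*(67*d - 77) + b*(8*d^2 + 69*d - 42) - 4*d^3 + 26*d^2 - 12*d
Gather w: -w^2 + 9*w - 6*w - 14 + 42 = -w^2 + 3*w + 28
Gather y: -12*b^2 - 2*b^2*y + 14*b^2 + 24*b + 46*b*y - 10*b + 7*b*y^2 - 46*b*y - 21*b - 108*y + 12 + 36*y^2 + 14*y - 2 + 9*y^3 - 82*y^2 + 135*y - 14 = 2*b^2 - 7*b + 9*y^3 + y^2*(7*b - 46) + y*(41 - 2*b^2) - 4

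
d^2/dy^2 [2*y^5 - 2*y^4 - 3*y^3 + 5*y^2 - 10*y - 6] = 40*y^3 - 24*y^2 - 18*y + 10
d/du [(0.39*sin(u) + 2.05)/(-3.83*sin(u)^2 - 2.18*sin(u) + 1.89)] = (1.4937*sin(u)^2 + 15.703*sin(u) + 5.2061)*cos(u)/(14.6689*sin(u)^4 + 16.6988*sin(u)^3 - 9.725*sin(u)^2 - 8.2404*sin(u) + 3.5721)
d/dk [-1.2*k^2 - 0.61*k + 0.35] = -2.4*k - 0.61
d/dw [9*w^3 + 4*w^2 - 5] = w*(27*w + 8)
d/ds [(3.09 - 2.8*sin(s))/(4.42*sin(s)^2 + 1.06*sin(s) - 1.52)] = (12.376*sin(s)^2 - 27.3156*sin(s) + 0.980599999999999)*cos(s)/(19.5364*sin(s)^4 + 9.3704*sin(s)^3 - 12.3132*sin(s)^2 - 3.2224*sin(s) + 2.3104)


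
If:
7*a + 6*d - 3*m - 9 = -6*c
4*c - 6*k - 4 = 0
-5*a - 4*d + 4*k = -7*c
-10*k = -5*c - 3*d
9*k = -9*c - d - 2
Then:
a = 46/25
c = 2/5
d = -2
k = -2/5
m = -143/75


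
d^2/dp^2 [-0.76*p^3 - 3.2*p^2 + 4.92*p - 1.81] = -4.56*p - 6.4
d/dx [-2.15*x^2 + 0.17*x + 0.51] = 0.17 - 4.3*x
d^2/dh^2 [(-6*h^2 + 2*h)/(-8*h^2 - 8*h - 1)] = 4*(-256*h^3 - 72*h^2 + 24*h + 11)/(512*h^6 + 1536*h^5 + 1728*h^4 + 896*h^3 + 216*h^2 + 24*h + 1)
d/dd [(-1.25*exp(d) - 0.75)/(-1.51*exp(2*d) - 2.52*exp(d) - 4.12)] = (-1.8875*exp(2*d) - 2.265*exp(d) + 3.26)*exp(d)/(2.2801*exp(4*d) + 7.6104*exp(3*d) + 18.7928*exp(2*d) + 20.7648*exp(d) + 16.9744)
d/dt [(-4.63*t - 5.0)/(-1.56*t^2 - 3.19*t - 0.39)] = (7.2228*t^2 + 14.7697*t - (3.12*t + 3.19)*(4.63*t + 5.0) + 1.8057)/(1.56*t^2 + 3.19*t + 0.39)^2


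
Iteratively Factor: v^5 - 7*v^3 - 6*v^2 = (v + 2)*(v^4 - 2*v^3 - 3*v^2) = (v - 3)*(v + 2)*(v^3 + v^2) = v*(v - 3)*(v + 2)*(v^2 + v) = v^2*(v - 3)*(v + 2)*(v + 1)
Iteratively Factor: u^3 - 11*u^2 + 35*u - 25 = (u - 5)*(u^2 - 6*u + 5) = (u - 5)^2*(u - 1)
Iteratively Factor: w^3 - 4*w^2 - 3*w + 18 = (w - 3)*(w^2 - w - 6) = (w - 3)*(w + 2)*(w - 3)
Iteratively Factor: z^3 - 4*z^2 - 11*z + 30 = (z - 2)*(z^2 - 2*z - 15) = (z - 2)*(z + 3)*(z - 5)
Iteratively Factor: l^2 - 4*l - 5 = (l + 1)*(l - 5)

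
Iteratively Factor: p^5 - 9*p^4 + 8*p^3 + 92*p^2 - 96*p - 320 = (p + 2)*(p^4 - 11*p^3 + 30*p^2 + 32*p - 160) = (p + 2)^2*(p^3 - 13*p^2 + 56*p - 80) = (p - 4)*(p + 2)^2*(p^2 - 9*p + 20) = (p - 4)^2*(p + 2)^2*(p - 5)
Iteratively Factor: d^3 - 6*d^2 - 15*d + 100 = (d + 4)*(d^2 - 10*d + 25) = (d - 5)*(d + 4)*(d - 5)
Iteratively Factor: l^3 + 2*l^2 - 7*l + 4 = (l - 1)*(l^2 + 3*l - 4) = (l - 1)^2*(l + 4)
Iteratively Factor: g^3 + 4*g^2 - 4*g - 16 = (g - 2)*(g^2 + 6*g + 8) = (g - 2)*(g + 4)*(g + 2)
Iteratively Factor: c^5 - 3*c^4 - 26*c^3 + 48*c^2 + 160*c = (c + 2)*(c^4 - 5*c^3 - 16*c^2 + 80*c) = c*(c + 2)*(c^3 - 5*c^2 - 16*c + 80) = c*(c - 5)*(c + 2)*(c^2 - 16) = c*(c - 5)*(c + 2)*(c + 4)*(c - 4)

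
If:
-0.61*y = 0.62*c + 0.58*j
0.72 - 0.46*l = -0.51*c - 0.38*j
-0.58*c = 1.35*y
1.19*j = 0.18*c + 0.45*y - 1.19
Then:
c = 1.65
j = -1.02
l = 2.55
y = -0.71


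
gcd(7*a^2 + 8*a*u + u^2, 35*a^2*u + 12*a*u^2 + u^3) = 7*a + u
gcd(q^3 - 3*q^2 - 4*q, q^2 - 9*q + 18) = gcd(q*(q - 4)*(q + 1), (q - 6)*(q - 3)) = 1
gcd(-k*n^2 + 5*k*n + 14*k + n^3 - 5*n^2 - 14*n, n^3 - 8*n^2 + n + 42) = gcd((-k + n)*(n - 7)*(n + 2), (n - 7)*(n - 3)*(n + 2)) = n^2 - 5*n - 14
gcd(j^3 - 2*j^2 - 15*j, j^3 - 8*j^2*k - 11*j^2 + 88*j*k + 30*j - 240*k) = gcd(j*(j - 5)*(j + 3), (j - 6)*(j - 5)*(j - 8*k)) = j - 5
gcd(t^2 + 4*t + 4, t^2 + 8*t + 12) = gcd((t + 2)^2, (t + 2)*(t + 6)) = t + 2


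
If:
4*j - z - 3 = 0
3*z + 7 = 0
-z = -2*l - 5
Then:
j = 1/6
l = -11/3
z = -7/3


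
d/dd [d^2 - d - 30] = 2*d - 1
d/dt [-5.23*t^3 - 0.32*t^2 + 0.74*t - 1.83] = -15.69*t^2 - 0.64*t + 0.74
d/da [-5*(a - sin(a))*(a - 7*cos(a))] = -5*(a - sin(a))*(7*sin(a) + 1) + 5*(a - 7*cos(a))*(cos(a) - 1)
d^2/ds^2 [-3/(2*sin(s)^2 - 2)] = (9 - 6*cos(s)^2)/cos(s)^4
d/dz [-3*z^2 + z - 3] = 1 - 6*z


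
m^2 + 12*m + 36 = (m + 6)^2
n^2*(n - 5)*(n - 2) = n^4 - 7*n^3 + 10*n^2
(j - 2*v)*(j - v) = j^2 - 3*j*v + 2*v^2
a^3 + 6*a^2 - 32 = (a - 2)*(a + 4)^2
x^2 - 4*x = x*(x - 4)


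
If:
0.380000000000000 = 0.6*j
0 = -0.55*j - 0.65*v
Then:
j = 0.63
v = -0.54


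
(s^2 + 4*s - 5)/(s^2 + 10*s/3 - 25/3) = 3*(s - 1)/(3*s - 5)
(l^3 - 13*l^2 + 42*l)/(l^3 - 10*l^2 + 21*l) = (l - 6)/(l - 3)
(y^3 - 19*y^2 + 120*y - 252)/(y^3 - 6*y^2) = 1 - 13/y + 42/y^2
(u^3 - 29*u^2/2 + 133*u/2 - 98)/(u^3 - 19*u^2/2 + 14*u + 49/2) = (u - 4)/(u + 1)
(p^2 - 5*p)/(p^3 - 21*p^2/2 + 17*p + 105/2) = 2*p/(2*p^2 - 11*p - 21)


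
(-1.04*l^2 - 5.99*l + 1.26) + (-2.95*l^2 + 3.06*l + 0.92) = -3.99*l^2 - 2.93*l + 2.18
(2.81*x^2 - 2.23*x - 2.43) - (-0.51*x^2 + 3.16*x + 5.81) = 3.32*x^2 - 5.39*x - 8.24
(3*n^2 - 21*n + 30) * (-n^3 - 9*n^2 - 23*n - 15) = -3*n^5 - 6*n^4 + 90*n^3 + 168*n^2 - 375*n - 450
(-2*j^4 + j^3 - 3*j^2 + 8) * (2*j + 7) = -4*j^5 - 12*j^4 + j^3 - 21*j^2 + 16*j + 56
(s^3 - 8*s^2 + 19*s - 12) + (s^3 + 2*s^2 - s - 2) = 2*s^3 - 6*s^2 + 18*s - 14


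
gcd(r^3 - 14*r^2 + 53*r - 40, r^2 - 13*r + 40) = r^2 - 13*r + 40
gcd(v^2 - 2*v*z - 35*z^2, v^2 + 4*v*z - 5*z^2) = v + 5*z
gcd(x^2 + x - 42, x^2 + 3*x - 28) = x + 7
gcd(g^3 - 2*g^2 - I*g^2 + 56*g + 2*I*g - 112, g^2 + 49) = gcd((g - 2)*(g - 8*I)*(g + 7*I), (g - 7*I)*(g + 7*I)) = g + 7*I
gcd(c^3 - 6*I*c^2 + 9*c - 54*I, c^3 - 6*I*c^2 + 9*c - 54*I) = c^3 - 6*I*c^2 + 9*c - 54*I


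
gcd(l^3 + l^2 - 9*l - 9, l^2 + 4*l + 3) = l^2 + 4*l + 3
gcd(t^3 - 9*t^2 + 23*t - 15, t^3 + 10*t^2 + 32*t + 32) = 1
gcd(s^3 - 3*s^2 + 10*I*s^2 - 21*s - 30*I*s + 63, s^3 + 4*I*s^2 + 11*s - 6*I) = 1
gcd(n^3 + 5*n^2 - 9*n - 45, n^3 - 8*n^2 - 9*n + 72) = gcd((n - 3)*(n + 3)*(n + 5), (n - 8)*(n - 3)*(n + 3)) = n^2 - 9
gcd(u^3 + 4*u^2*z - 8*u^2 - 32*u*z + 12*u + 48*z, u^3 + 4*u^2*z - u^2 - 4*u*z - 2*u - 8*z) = u^2 + 4*u*z - 2*u - 8*z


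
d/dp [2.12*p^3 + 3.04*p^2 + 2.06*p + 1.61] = 6.36*p^2 + 6.08*p + 2.06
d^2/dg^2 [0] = 0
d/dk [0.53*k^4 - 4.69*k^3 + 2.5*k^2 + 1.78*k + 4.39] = 2.12*k^3 - 14.07*k^2 + 5.0*k + 1.78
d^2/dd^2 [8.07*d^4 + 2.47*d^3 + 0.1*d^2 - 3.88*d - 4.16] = 96.84*d^2 + 14.82*d + 0.2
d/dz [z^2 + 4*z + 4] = 2*z + 4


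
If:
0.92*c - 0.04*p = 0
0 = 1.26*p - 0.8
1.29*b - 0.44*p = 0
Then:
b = 0.22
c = 0.03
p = 0.63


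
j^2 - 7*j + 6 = (j - 6)*(j - 1)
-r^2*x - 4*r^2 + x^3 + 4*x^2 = (-r + x)*(r + x)*(x + 4)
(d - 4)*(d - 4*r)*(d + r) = d^3 - 3*d^2*r - 4*d^2 - 4*d*r^2 + 12*d*r + 16*r^2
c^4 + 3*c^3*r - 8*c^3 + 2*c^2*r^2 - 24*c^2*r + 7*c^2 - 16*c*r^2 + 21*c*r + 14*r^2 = (c - 7)*(c - 1)*(c + r)*(c + 2*r)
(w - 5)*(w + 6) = w^2 + w - 30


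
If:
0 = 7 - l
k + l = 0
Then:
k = -7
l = 7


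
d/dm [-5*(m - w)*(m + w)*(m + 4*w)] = -15*m^2 - 40*m*w + 5*w^2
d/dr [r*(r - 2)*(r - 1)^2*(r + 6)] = 5*r^4 + 8*r^3 - 57*r^2 + 56*r - 12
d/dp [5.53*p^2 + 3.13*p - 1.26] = 11.06*p + 3.13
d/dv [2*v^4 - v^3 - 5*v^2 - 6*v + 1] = 8*v^3 - 3*v^2 - 10*v - 6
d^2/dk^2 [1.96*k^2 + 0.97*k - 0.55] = 3.92000000000000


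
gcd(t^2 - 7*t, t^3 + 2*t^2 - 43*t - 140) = t - 7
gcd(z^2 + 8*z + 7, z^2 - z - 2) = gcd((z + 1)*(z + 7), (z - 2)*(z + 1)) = z + 1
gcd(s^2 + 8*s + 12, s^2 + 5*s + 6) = s + 2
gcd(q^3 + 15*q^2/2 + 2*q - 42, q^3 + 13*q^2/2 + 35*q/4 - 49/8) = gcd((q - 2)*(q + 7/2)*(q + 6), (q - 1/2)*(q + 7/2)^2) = q + 7/2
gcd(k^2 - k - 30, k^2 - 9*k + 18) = k - 6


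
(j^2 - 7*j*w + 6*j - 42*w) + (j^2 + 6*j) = 2*j^2 - 7*j*w + 12*j - 42*w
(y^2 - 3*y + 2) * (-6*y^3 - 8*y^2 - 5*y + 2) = -6*y^5 + 10*y^4 + 7*y^3 + y^2 - 16*y + 4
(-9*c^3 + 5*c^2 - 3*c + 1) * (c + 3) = -9*c^4 - 22*c^3 + 12*c^2 - 8*c + 3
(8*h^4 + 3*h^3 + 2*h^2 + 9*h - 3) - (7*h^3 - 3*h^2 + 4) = 8*h^4 - 4*h^3 + 5*h^2 + 9*h - 7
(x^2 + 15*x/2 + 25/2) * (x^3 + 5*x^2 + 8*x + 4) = x^5 + 25*x^4/2 + 58*x^3 + 253*x^2/2 + 130*x + 50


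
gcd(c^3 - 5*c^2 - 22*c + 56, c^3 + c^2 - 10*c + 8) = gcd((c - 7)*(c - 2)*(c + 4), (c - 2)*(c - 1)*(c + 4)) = c^2 + 2*c - 8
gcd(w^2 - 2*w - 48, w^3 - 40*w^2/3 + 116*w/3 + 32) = w - 8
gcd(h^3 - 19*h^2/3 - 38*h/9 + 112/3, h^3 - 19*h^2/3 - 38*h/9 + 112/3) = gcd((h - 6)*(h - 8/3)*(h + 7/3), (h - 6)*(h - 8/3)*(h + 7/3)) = h^3 - 19*h^2/3 - 38*h/9 + 112/3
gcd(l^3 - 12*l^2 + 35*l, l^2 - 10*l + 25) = l - 5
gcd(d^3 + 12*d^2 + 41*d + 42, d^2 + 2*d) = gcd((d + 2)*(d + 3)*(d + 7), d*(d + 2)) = d + 2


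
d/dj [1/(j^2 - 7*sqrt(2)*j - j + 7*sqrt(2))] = (-2*j + 1 + 7*sqrt(2))/(j^2 - 7*sqrt(2)*j - j + 7*sqrt(2))^2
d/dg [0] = 0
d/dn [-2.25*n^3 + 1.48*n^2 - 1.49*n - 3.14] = -6.75*n^2 + 2.96*n - 1.49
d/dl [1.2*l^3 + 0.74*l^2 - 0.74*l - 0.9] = 3.6*l^2 + 1.48*l - 0.74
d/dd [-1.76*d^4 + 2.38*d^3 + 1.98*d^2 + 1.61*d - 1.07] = -7.04*d^3 + 7.14*d^2 + 3.96*d + 1.61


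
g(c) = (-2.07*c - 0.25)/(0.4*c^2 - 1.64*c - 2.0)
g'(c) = (1.64 - 0.8*c)*(-2.07*c - 0.25)/(0.4*c^2 - 1.64*c - 2.0)^2 - 2.07/(0.4*c^2 - 1.64*c - 2.0)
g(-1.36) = 2.64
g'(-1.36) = 5.30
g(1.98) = 1.18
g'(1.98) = 0.54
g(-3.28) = 0.85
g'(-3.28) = 0.20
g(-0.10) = 0.02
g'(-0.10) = 1.11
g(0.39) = 0.41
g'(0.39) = 0.59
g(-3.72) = 0.77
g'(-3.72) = 0.16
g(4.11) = 4.42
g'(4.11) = 4.71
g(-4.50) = 0.67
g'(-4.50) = 0.11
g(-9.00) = 0.41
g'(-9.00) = 0.03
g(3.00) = 1.95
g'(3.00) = 1.07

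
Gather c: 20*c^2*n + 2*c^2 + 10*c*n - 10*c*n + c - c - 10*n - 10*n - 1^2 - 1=c^2*(20*n + 2) - 20*n - 2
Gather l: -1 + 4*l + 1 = 4*l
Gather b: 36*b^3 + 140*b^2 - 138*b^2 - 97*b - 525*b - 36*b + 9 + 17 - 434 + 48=36*b^3 + 2*b^2 - 658*b - 360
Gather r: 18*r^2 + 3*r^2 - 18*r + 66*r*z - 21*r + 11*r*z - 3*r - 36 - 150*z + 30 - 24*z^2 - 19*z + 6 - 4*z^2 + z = 21*r^2 + r*(77*z - 42) - 28*z^2 - 168*z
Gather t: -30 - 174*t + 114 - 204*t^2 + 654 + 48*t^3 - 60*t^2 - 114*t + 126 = 48*t^3 - 264*t^2 - 288*t + 864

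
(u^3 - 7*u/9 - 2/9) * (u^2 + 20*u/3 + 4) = u^5 + 20*u^4/3 + 29*u^3/9 - 146*u^2/27 - 124*u/27 - 8/9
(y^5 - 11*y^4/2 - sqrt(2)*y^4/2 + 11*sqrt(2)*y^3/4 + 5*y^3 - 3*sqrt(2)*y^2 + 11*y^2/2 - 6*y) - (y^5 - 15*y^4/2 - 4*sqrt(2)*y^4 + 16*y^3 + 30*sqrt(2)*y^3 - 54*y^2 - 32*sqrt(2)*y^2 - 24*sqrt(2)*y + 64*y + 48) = 2*y^4 + 7*sqrt(2)*y^4/2 - 109*sqrt(2)*y^3/4 - 11*y^3 + 29*sqrt(2)*y^2 + 119*y^2/2 - 70*y + 24*sqrt(2)*y - 48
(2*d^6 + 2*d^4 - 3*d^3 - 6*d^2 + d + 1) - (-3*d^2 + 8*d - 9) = 2*d^6 + 2*d^4 - 3*d^3 - 3*d^2 - 7*d + 10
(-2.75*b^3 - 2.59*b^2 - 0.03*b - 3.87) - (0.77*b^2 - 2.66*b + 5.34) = -2.75*b^3 - 3.36*b^2 + 2.63*b - 9.21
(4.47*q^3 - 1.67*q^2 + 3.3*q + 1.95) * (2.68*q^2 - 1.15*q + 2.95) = 11.9796*q^5 - 9.6161*q^4 + 23.951*q^3 - 3.4955*q^2 + 7.4925*q + 5.7525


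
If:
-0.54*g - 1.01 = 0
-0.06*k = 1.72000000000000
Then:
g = -1.87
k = -28.67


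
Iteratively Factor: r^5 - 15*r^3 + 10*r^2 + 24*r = (r - 2)*(r^4 + 2*r^3 - 11*r^2 - 12*r) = (r - 2)*(r + 4)*(r^3 - 2*r^2 - 3*r) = (r - 3)*(r - 2)*(r + 4)*(r^2 + r) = r*(r - 3)*(r - 2)*(r + 4)*(r + 1)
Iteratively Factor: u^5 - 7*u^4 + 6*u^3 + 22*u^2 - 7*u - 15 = (u - 1)*(u^4 - 6*u^3 + 22*u + 15) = (u - 1)*(u + 1)*(u^3 - 7*u^2 + 7*u + 15) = (u - 5)*(u - 1)*(u + 1)*(u^2 - 2*u - 3) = (u - 5)*(u - 3)*(u - 1)*(u + 1)*(u + 1)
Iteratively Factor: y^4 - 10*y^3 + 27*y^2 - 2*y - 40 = (y - 5)*(y^3 - 5*y^2 + 2*y + 8) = (y - 5)*(y - 2)*(y^2 - 3*y - 4) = (y - 5)*(y - 2)*(y + 1)*(y - 4)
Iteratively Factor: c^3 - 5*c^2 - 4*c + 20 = (c - 2)*(c^2 - 3*c - 10) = (c - 5)*(c - 2)*(c + 2)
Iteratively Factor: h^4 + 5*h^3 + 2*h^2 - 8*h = (h)*(h^3 + 5*h^2 + 2*h - 8) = h*(h - 1)*(h^2 + 6*h + 8) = h*(h - 1)*(h + 4)*(h + 2)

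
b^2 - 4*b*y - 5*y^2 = (b - 5*y)*(b + y)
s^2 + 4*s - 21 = (s - 3)*(s + 7)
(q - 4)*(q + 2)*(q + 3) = q^3 + q^2 - 14*q - 24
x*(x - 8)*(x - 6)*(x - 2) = x^4 - 16*x^3 + 76*x^2 - 96*x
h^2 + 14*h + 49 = (h + 7)^2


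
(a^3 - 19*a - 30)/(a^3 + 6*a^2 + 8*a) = (a^2 - 2*a - 15)/(a*(a + 4))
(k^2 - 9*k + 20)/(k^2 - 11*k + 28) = (k - 5)/(k - 7)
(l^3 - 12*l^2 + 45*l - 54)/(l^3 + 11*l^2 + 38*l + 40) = (l^3 - 12*l^2 + 45*l - 54)/(l^3 + 11*l^2 + 38*l + 40)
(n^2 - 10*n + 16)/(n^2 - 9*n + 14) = (n - 8)/(n - 7)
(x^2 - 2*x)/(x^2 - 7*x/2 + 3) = 2*x/(2*x - 3)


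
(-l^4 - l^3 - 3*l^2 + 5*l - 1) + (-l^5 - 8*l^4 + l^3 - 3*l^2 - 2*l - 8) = -l^5 - 9*l^4 - 6*l^2 + 3*l - 9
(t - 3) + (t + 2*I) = 2*t - 3 + 2*I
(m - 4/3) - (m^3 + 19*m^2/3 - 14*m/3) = -m^3 - 19*m^2/3 + 17*m/3 - 4/3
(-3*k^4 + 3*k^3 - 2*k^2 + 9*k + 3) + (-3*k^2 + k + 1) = -3*k^4 + 3*k^3 - 5*k^2 + 10*k + 4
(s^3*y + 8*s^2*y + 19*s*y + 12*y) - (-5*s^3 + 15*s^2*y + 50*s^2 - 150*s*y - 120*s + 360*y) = s^3*y + 5*s^3 - 7*s^2*y - 50*s^2 + 169*s*y + 120*s - 348*y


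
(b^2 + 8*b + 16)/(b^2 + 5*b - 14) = (b^2 + 8*b + 16)/(b^2 + 5*b - 14)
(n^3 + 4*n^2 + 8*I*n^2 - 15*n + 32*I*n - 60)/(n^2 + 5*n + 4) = (n^2 + 8*I*n - 15)/(n + 1)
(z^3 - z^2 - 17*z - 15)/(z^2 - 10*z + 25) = (z^2 + 4*z + 3)/(z - 5)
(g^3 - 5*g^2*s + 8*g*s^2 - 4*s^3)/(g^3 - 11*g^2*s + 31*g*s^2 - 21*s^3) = (g^2 - 4*g*s + 4*s^2)/(g^2 - 10*g*s + 21*s^2)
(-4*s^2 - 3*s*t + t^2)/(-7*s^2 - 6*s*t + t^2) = (4*s - t)/(7*s - t)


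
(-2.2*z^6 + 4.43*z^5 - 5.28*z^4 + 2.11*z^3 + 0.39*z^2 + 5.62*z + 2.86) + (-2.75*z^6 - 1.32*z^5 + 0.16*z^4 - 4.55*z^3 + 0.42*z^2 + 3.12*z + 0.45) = -4.95*z^6 + 3.11*z^5 - 5.12*z^4 - 2.44*z^3 + 0.81*z^2 + 8.74*z + 3.31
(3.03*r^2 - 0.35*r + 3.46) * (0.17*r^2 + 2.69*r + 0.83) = 0.5151*r^4 + 8.0912*r^3 + 2.1616*r^2 + 9.0169*r + 2.8718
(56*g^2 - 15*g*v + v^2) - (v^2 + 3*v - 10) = 56*g^2 - 15*g*v - 3*v + 10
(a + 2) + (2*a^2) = 2*a^2 + a + 2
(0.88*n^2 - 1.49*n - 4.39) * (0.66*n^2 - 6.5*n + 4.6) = 0.5808*n^4 - 6.7034*n^3 + 10.8356*n^2 + 21.681*n - 20.194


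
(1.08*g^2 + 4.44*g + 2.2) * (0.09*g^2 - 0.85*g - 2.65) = 0.0972*g^4 - 0.5184*g^3 - 6.438*g^2 - 13.636*g - 5.83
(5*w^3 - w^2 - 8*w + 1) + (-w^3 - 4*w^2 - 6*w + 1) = 4*w^3 - 5*w^2 - 14*w + 2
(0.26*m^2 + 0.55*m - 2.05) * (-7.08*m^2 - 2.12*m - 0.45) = -1.8408*m^4 - 4.4452*m^3 + 13.231*m^2 + 4.0985*m + 0.9225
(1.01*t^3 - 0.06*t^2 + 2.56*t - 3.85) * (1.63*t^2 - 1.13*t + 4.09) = 1.6463*t^5 - 1.2391*t^4 + 8.3715*t^3 - 9.4137*t^2 + 14.8209*t - 15.7465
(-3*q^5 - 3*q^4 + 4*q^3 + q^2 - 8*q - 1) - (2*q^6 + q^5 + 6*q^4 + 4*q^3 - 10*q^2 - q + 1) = -2*q^6 - 4*q^5 - 9*q^4 + 11*q^2 - 7*q - 2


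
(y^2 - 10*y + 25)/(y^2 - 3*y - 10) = (y - 5)/(y + 2)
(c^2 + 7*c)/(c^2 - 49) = c/(c - 7)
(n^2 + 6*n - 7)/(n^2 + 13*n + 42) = (n - 1)/(n + 6)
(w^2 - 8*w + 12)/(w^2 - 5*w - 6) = (w - 2)/(w + 1)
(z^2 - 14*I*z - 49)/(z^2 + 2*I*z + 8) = (z^2 - 14*I*z - 49)/(z^2 + 2*I*z + 8)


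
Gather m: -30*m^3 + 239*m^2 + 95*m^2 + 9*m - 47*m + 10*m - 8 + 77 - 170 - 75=-30*m^3 + 334*m^2 - 28*m - 176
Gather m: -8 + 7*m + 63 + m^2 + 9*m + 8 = m^2 + 16*m + 63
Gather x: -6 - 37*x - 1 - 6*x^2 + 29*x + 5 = -6*x^2 - 8*x - 2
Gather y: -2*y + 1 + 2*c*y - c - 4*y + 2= -c + y*(2*c - 6) + 3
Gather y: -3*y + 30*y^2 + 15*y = 30*y^2 + 12*y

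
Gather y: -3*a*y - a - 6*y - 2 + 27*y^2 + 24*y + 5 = -a + 27*y^2 + y*(18 - 3*a) + 3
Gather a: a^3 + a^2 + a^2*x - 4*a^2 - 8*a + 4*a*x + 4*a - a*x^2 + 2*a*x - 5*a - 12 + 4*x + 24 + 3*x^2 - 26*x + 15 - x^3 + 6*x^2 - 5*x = a^3 + a^2*(x - 3) + a*(-x^2 + 6*x - 9) - x^3 + 9*x^2 - 27*x + 27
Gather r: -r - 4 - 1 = -r - 5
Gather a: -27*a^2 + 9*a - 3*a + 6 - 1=-27*a^2 + 6*a + 5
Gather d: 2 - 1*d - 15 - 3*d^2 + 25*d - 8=-3*d^2 + 24*d - 21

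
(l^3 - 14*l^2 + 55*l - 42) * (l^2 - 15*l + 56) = l^5 - 29*l^4 + 321*l^3 - 1651*l^2 + 3710*l - 2352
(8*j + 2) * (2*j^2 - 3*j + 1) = 16*j^3 - 20*j^2 + 2*j + 2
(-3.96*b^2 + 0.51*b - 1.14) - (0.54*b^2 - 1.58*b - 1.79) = -4.5*b^2 + 2.09*b + 0.65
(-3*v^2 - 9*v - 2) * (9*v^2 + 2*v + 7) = -27*v^4 - 87*v^3 - 57*v^2 - 67*v - 14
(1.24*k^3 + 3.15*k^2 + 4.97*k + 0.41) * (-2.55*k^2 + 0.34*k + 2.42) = -3.162*k^5 - 7.6109*k^4 - 8.6017*k^3 + 8.2673*k^2 + 12.1668*k + 0.9922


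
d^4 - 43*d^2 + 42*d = d*(d - 6)*(d - 1)*(d + 7)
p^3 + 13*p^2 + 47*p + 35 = (p + 1)*(p + 5)*(p + 7)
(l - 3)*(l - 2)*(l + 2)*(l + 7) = l^4 + 4*l^3 - 25*l^2 - 16*l + 84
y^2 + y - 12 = (y - 3)*(y + 4)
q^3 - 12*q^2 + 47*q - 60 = (q - 5)*(q - 4)*(q - 3)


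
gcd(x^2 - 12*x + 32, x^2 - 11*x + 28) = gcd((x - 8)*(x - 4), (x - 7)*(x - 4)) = x - 4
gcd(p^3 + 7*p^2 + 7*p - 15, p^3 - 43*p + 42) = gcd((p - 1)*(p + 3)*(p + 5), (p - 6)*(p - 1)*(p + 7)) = p - 1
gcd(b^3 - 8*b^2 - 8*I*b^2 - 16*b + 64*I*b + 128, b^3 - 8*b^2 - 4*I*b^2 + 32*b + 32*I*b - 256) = b - 8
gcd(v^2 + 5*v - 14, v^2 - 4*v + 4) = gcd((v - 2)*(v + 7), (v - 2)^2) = v - 2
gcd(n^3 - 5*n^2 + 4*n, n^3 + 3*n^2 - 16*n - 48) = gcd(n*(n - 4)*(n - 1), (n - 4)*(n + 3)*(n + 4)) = n - 4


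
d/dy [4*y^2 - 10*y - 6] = 8*y - 10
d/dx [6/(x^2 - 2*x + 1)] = 12*(1 - x)/(x^2 - 2*x + 1)^2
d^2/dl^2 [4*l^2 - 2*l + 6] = 8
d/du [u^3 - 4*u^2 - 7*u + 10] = 3*u^2 - 8*u - 7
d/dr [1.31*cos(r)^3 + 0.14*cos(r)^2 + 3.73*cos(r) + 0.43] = (3.93*sin(r)^2 - 0.28*cos(r) - 7.66)*sin(r)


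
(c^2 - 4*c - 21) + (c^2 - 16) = 2*c^2 - 4*c - 37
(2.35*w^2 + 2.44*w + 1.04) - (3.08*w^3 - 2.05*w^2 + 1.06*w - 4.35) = -3.08*w^3 + 4.4*w^2 + 1.38*w + 5.39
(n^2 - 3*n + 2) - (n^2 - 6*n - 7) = 3*n + 9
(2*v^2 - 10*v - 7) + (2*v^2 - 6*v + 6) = 4*v^2 - 16*v - 1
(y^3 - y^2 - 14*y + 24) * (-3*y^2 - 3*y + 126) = -3*y^5 + 171*y^3 - 156*y^2 - 1836*y + 3024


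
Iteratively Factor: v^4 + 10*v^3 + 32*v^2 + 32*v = (v + 4)*(v^3 + 6*v^2 + 8*v) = v*(v + 4)*(v^2 + 6*v + 8) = v*(v + 4)^2*(v + 2)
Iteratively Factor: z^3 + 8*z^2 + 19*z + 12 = (z + 1)*(z^2 + 7*z + 12) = (z + 1)*(z + 3)*(z + 4)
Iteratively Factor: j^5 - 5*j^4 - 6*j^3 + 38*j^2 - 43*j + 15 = (j - 5)*(j^4 - 6*j^2 + 8*j - 3) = (j - 5)*(j - 1)*(j^3 + j^2 - 5*j + 3) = (j - 5)*(j - 1)^2*(j^2 + 2*j - 3) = (j - 5)*(j - 1)^2*(j + 3)*(j - 1)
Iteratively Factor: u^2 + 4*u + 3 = (u + 3)*(u + 1)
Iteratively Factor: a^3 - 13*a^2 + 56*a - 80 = (a - 4)*(a^2 - 9*a + 20) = (a - 4)^2*(a - 5)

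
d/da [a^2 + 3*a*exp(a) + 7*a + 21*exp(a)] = 3*a*exp(a) + 2*a + 24*exp(a) + 7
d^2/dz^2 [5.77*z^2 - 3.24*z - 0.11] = 11.5400000000000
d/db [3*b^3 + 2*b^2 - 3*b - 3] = 9*b^2 + 4*b - 3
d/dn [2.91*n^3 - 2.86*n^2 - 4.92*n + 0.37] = 8.73*n^2 - 5.72*n - 4.92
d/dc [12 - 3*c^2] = -6*c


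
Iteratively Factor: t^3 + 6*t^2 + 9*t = (t + 3)*(t^2 + 3*t) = t*(t + 3)*(t + 3)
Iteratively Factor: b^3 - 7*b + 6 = (b - 2)*(b^2 + 2*b - 3) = (b - 2)*(b - 1)*(b + 3)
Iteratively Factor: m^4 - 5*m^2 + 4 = (m - 2)*(m^3 + 2*m^2 - m - 2) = (m - 2)*(m + 2)*(m^2 - 1) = (m - 2)*(m + 1)*(m + 2)*(m - 1)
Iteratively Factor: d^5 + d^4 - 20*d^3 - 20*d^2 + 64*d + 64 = (d - 2)*(d^4 + 3*d^3 - 14*d^2 - 48*d - 32) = (d - 2)*(d + 1)*(d^3 + 2*d^2 - 16*d - 32) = (d - 2)*(d + 1)*(d + 2)*(d^2 - 16) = (d - 4)*(d - 2)*(d + 1)*(d + 2)*(d + 4)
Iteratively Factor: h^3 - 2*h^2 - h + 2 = (h - 1)*(h^2 - h - 2) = (h - 2)*(h - 1)*(h + 1)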